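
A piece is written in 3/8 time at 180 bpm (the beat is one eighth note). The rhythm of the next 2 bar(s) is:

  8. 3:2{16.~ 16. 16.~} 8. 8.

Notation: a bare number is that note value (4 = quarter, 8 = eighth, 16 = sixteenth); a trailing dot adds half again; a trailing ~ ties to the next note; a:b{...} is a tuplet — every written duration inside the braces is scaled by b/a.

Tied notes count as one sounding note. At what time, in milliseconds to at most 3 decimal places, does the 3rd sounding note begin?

1. 0.0ms @ 0 + 500.0ms (3/2)
2. 500.0ms @ 3/2 + 333.333ms (1)
3. 833.333ms @ 5/2 + 666.667ms (2)
4. 1500.0ms @ 9/2 + 500.0ms (3/2)

note 3 onset = 5/2b = 833.333ms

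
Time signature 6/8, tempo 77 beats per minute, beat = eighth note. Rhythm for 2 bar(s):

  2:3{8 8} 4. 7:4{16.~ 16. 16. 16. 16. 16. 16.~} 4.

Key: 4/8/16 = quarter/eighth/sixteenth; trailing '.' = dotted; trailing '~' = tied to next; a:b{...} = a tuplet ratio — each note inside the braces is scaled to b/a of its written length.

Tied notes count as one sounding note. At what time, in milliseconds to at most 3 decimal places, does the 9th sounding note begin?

1. 0.0ms @ 0 + 1168.831ms (3/2)
2. 1168.831ms @ 3/2 + 1168.831ms (3/2)
3. 2337.662ms @ 3 + 2337.662ms (3)
4. 4675.325ms @ 6 + 667.904ms (6/7)
5. 5343.228ms @ 48/7 + 333.952ms (3/7)
6. 5677.18ms @ 51/7 + 333.952ms (3/7)
7. 6011.132ms @ 54/7 + 333.952ms (3/7)
8. 6345.083ms @ 57/7 + 333.952ms (3/7)
9. 6679.035ms @ 60/7 + 2671.614ms (24/7)

note 9 onset = 60/7b = 6679.035ms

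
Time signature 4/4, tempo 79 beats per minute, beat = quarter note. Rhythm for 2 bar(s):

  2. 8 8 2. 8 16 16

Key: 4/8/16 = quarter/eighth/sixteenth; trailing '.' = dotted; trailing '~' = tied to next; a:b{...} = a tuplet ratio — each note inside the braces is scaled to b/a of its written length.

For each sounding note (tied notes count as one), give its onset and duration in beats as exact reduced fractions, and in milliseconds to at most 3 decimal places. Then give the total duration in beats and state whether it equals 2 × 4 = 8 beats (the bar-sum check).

1) 0.0ms=0b +2278.481ms=3b
2) 2278.481ms=3b +379.747ms=1/2b
3) 2658.228ms=7/2b +379.747ms=1/2b
4) 3037.975ms=4b +2278.481ms=3b
5) 5316.456ms=7b +379.747ms=1/2b
6) 5696.203ms=15/2b +189.873ms=1/4b
7) 5886.076ms=31/4b +189.873ms=1/4b
Σ=8b of 8 (79bpm 4/4) — PASS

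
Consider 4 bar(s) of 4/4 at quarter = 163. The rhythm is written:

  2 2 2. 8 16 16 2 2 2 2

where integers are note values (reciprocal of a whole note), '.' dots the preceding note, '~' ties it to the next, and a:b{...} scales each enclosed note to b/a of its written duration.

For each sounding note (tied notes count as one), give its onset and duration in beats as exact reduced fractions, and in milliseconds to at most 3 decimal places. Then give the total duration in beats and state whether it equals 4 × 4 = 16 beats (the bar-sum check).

1) 0.0ms=0b +736.196ms=2b
2) 736.196ms=2b +736.196ms=2b
3) 1472.393ms=4b +1104.294ms=3b
4) 2576.687ms=7b +184.049ms=1/2b
5) 2760.736ms=15/2b +92.025ms=1/4b
6) 2852.761ms=31/4b +92.025ms=1/4b
7) 2944.785ms=8b +736.196ms=2b
8) 3680.982ms=10b +736.196ms=2b
9) 4417.178ms=12b +736.196ms=2b
10) 5153.374ms=14b +736.196ms=2b
Σ=16b of 16 (163bpm 4/4) — PASS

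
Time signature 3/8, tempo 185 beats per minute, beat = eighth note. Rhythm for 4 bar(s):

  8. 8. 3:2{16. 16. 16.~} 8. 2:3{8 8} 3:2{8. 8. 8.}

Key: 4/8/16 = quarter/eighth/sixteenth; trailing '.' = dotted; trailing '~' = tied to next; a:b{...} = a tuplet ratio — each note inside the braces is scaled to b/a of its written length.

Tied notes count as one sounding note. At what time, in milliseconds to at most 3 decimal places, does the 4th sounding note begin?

note 4 onset = 7/2b = 1135.135ms

1. 0.0ms @ 0 + 486.486ms (3/2)
2. 486.486ms @ 3/2 + 486.486ms (3/2)
3. 972.973ms @ 3 + 162.162ms (1/2)
4. 1135.135ms @ 7/2 + 162.162ms (1/2)
5. 1297.297ms @ 4 + 648.649ms (2)
6. 1945.946ms @ 6 + 486.486ms (3/2)
7. 2432.432ms @ 15/2 + 486.486ms (3/2)
8. 2918.919ms @ 9 + 324.324ms (1)
9. 3243.243ms @ 10 + 324.324ms (1)
10. 3567.568ms @ 11 + 324.324ms (1)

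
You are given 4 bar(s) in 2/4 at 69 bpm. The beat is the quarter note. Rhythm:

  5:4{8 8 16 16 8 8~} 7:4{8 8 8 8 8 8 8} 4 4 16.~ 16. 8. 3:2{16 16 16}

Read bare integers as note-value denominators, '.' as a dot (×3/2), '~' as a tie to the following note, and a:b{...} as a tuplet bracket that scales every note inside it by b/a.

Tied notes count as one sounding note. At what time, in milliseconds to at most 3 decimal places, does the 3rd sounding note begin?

note 3 onset = 4/5b = 695.652ms

1. 0.0ms @ 0 + 347.826ms (2/5)
2. 347.826ms @ 2/5 + 347.826ms (2/5)
3. 695.652ms @ 4/5 + 173.913ms (1/5)
4. 869.565ms @ 1 + 173.913ms (1/5)
5. 1043.478ms @ 6/5 + 347.826ms (2/5)
6. 1391.304ms @ 8/5 + 596.273ms (24/35)
7. 1987.578ms @ 16/7 + 248.447ms (2/7)
8. 2236.025ms @ 18/7 + 248.447ms (2/7)
9. 2484.472ms @ 20/7 + 248.447ms (2/7)
10. 2732.919ms @ 22/7 + 248.447ms (2/7)
11. 2981.366ms @ 24/7 + 248.447ms (2/7)
12. 3229.814ms @ 26/7 + 248.447ms (2/7)
13. 3478.261ms @ 4 + 869.565ms (1)
14. 4347.826ms @ 5 + 869.565ms (1)
15. 5217.391ms @ 6 + 652.174ms (3/4)
16. 5869.565ms @ 27/4 + 652.174ms (3/4)
17. 6521.739ms @ 15/2 + 144.928ms (1/6)
18. 6666.667ms @ 23/3 + 144.928ms (1/6)
19. 6811.594ms @ 47/6 + 144.928ms (1/6)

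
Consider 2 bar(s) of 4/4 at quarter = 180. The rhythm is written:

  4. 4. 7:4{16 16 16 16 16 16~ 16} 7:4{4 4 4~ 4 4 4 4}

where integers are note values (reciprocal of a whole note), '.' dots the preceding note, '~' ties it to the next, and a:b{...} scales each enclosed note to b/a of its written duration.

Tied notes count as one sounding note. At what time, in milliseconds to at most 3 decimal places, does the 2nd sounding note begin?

1. 0.0ms @ 0 + 500.0ms (3/2)
2. 500.0ms @ 3/2 + 500.0ms (3/2)
3. 1000.0ms @ 3 + 47.619ms (1/7)
4. 1047.619ms @ 22/7 + 47.619ms (1/7)
5. 1095.238ms @ 23/7 + 47.619ms (1/7)
6. 1142.857ms @ 24/7 + 47.619ms (1/7)
7. 1190.476ms @ 25/7 + 47.619ms (1/7)
8. 1238.095ms @ 26/7 + 95.238ms (2/7)
9. 1333.333ms @ 4 + 190.476ms (4/7)
10. 1523.81ms @ 32/7 + 190.476ms (4/7)
11. 1714.286ms @ 36/7 + 380.952ms (8/7)
12. 2095.238ms @ 44/7 + 190.476ms (4/7)
13. 2285.714ms @ 48/7 + 190.476ms (4/7)
14. 2476.19ms @ 52/7 + 190.476ms (4/7)

note 2 onset = 3/2b = 500.0ms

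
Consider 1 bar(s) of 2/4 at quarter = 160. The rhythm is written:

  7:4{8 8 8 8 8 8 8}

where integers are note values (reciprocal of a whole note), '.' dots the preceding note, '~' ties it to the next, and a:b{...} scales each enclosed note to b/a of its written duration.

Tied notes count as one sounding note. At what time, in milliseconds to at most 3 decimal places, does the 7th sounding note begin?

note 7 onset = 12/7b = 642.857ms

1. 0.0ms @ 0 + 107.143ms (2/7)
2. 107.143ms @ 2/7 + 107.143ms (2/7)
3. 214.286ms @ 4/7 + 107.143ms (2/7)
4. 321.429ms @ 6/7 + 107.143ms (2/7)
5. 428.571ms @ 8/7 + 107.143ms (2/7)
6. 535.714ms @ 10/7 + 107.143ms (2/7)
7. 642.857ms @ 12/7 + 107.143ms (2/7)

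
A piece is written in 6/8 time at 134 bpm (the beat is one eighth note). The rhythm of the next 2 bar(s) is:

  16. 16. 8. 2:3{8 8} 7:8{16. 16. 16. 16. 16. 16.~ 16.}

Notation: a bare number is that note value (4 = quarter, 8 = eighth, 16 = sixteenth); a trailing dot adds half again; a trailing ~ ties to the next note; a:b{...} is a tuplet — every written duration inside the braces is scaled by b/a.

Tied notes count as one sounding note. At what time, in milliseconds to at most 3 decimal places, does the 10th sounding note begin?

note 10 onset = 66/7b = 4221.748ms

1. 0.0ms @ 0 + 335.821ms (3/4)
2. 335.821ms @ 3/4 + 335.821ms (3/4)
3. 671.642ms @ 3/2 + 671.642ms (3/2)
4. 1343.284ms @ 3 + 671.642ms (3/2)
5. 2014.925ms @ 9/2 + 671.642ms (3/2)
6. 2686.567ms @ 6 + 383.795ms (6/7)
7. 3070.362ms @ 48/7 + 383.795ms (6/7)
8. 3454.158ms @ 54/7 + 383.795ms (6/7)
9. 3837.953ms @ 60/7 + 383.795ms (6/7)
10. 4221.748ms @ 66/7 + 383.795ms (6/7)
11. 4605.544ms @ 72/7 + 767.591ms (12/7)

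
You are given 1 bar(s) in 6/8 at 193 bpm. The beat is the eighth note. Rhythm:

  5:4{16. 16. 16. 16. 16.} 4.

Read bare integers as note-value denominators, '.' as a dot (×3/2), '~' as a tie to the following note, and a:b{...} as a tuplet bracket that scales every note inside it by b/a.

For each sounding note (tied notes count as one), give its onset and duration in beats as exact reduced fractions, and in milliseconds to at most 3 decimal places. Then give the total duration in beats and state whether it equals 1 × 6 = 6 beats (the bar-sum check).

1) 0.0ms=0b +186.528ms=3/5b
2) 186.528ms=3/5b +186.528ms=3/5b
3) 373.057ms=6/5b +186.528ms=3/5b
4) 559.585ms=9/5b +186.528ms=3/5b
5) 746.114ms=12/5b +186.528ms=3/5b
6) 932.642ms=3b +932.642ms=3b
Σ=6b of 6 (193bpm 6/8) — PASS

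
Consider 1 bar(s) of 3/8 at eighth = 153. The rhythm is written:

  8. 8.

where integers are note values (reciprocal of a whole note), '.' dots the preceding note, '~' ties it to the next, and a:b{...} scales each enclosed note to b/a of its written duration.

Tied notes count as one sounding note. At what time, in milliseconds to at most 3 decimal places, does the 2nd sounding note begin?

note 2 onset = 3/2b = 588.235ms

1. 0.0ms @ 0 + 588.235ms (3/2)
2. 588.235ms @ 3/2 + 588.235ms (3/2)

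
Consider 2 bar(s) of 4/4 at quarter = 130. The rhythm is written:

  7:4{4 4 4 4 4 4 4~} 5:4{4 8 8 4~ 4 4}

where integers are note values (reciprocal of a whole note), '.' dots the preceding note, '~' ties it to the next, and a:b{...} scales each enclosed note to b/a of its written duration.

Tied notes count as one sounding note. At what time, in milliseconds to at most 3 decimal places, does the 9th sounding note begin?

note 9 onset = 26/5b = 2400.0ms

1. 0.0ms @ 0 + 263.736ms (4/7)
2. 263.736ms @ 4/7 + 263.736ms (4/7)
3. 527.473ms @ 8/7 + 263.736ms (4/7)
4. 791.209ms @ 12/7 + 263.736ms (4/7)
5. 1054.945ms @ 16/7 + 263.736ms (4/7)
6. 1318.681ms @ 20/7 + 263.736ms (4/7)
7. 1582.418ms @ 24/7 + 632.967ms (48/35)
8. 2215.385ms @ 24/5 + 184.615ms (2/5)
9. 2400.0ms @ 26/5 + 184.615ms (2/5)
10. 2584.615ms @ 28/5 + 738.462ms (8/5)
11. 3323.077ms @ 36/5 + 369.231ms (4/5)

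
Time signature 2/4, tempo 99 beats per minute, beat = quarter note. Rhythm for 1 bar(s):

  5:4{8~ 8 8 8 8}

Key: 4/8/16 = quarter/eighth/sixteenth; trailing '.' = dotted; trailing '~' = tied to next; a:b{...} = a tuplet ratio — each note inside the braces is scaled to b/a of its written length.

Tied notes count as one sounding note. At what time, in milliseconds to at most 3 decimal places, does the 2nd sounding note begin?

1. 0.0ms @ 0 + 484.848ms (4/5)
2. 484.848ms @ 4/5 + 242.424ms (2/5)
3. 727.273ms @ 6/5 + 242.424ms (2/5)
4. 969.697ms @ 8/5 + 242.424ms (2/5)

note 2 onset = 4/5b = 484.848ms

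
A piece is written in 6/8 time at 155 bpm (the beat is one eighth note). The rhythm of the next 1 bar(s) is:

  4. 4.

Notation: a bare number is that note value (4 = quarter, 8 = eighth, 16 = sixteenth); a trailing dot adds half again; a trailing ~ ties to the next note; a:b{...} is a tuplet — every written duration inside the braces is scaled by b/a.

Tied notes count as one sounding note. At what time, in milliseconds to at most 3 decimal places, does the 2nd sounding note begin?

note 2 onset = 3b = 1161.29ms

1. 0.0ms @ 0 + 1161.29ms (3)
2. 1161.29ms @ 3 + 1161.29ms (3)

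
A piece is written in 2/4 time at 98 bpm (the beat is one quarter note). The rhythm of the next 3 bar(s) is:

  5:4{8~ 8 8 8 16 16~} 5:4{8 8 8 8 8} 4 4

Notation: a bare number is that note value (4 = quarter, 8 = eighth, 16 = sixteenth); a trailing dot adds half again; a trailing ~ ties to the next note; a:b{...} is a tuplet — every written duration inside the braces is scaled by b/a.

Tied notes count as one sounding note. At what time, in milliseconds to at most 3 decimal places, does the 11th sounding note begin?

note 11 onset = 5b = 3061.224ms

1. 0.0ms @ 0 + 489.796ms (4/5)
2. 489.796ms @ 4/5 + 244.898ms (2/5)
3. 734.694ms @ 6/5 + 244.898ms (2/5)
4. 979.592ms @ 8/5 + 122.449ms (1/5)
5. 1102.041ms @ 9/5 + 367.347ms (3/5)
6. 1469.388ms @ 12/5 + 244.898ms (2/5)
7. 1714.286ms @ 14/5 + 244.898ms (2/5)
8. 1959.184ms @ 16/5 + 244.898ms (2/5)
9. 2204.082ms @ 18/5 + 244.898ms (2/5)
10. 2448.98ms @ 4 + 612.245ms (1)
11. 3061.224ms @ 5 + 612.245ms (1)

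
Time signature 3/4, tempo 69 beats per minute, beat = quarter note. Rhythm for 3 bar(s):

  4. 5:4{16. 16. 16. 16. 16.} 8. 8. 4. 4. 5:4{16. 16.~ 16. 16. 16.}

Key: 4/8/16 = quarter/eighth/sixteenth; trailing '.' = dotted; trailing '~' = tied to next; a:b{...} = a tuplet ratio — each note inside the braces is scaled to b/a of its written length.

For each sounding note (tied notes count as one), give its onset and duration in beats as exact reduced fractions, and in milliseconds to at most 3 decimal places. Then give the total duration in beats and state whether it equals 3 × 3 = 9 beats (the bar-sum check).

1) 0.0ms=0b +1304.348ms=3/2b
2) 1304.348ms=3/2b +260.87ms=3/10b
3) 1565.217ms=9/5b +260.87ms=3/10b
4) 1826.087ms=21/10b +260.87ms=3/10b
5) 2086.957ms=12/5b +260.87ms=3/10b
6) 2347.826ms=27/10b +260.87ms=3/10b
7) 2608.696ms=3b +652.174ms=3/4b
8) 3260.87ms=15/4b +652.174ms=3/4b
9) 3913.043ms=9/2b +1304.348ms=3/2b
10) 5217.391ms=6b +1304.348ms=3/2b
11) 6521.739ms=15/2b +260.87ms=3/10b
12) 6782.609ms=39/5b +521.739ms=3/5b
13) 7304.348ms=42/5b +260.87ms=3/10b
14) 7565.217ms=87/10b +260.87ms=3/10b
Σ=9b of 9 (69bpm 3/4) — PASS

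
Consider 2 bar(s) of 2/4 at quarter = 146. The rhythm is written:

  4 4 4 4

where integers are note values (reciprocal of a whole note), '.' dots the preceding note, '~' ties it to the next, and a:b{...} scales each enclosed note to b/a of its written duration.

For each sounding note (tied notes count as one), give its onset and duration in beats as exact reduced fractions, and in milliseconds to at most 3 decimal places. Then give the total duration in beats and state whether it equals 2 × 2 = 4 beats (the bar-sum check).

1) 0.0ms=0b +410.959ms=1b
2) 410.959ms=1b +410.959ms=1b
3) 821.918ms=2b +410.959ms=1b
4) 1232.877ms=3b +410.959ms=1b
Σ=4b of 4 (146bpm 2/4) — PASS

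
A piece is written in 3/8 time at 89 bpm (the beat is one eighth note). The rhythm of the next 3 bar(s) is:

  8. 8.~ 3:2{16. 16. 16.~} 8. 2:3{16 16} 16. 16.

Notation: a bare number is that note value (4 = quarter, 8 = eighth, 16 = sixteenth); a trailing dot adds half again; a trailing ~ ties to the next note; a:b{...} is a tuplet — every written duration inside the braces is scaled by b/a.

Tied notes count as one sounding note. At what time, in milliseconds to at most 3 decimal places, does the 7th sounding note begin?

note 7 onset = 15/2b = 5056.18ms

1. 0.0ms @ 0 + 1011.236ms (3/2)
2. 1011.236ms @ 3/2 + 1348.315ms (2)
3. 2359.551ms @ 7/2 + 337.079ms (1/2)
4. 2696.629ms @ 4 + 1348.315ms (2)
5. 4044.944ms @ 6 + 505.618ms (3/4)
6. 4550.562ms @ 27/4 + 505.618ms (3/4)
7. 5056.18ms @ 15/2 + 505.618ms (3/4)
8. 5561.798ms @ 33/4 + 505.618ms (3/4)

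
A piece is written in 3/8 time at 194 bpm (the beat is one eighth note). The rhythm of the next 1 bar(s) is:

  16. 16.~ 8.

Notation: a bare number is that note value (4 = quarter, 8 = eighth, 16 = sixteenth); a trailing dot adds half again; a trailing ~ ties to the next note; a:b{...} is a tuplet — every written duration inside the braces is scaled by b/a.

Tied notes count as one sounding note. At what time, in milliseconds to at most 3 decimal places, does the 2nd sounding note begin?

1. 0.0ms @ 0 + 231.959ms (3/4)
2. 231.959ms @ 3/4 + 695.876ms (9/4)

note 2 onset = 3/4b = 231.959ms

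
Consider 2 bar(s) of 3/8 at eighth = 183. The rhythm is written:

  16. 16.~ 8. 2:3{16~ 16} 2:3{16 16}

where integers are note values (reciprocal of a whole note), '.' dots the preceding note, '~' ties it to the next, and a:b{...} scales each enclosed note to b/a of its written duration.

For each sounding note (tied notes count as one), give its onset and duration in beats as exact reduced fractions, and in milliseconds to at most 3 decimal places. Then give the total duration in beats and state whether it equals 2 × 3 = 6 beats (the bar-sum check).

1) 0.0ms=0b +245.902ms=3/4b
2) 245.902ms=3/4b +737.705ms=9/4b
3) 983.607ms=3b +491.803ms=3/2b
4) 1475.41ms=9/2b +245.902ms=3/4b
5) 1721.311ms=21/4b +245.902ms=3/4b
Σ=6b of 6 (183bpm 3/8) — PASS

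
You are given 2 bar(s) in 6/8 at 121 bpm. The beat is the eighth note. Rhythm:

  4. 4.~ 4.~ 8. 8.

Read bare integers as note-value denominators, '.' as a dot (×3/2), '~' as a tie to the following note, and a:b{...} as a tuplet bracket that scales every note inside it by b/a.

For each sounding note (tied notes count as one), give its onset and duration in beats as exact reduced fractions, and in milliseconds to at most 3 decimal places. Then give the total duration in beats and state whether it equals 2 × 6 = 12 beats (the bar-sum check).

1) 0.0ms=0b +1487.603ms=3b
2) 1487.603ms=3b +3719.008ms=15/2b
3) 5206.612ms=21/2b +743.802ms=3/2b
Σ=12b of 12 (121bpm 6/8) — PASS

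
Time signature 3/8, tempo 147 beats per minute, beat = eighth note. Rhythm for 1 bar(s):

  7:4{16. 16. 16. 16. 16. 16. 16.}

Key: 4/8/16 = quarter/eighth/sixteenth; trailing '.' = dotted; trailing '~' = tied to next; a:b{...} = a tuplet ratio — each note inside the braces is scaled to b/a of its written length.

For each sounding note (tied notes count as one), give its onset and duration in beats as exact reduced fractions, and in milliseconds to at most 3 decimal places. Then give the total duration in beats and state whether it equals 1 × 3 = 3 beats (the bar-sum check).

1) 0.0ms=0b +174.927ms=3/7b
2) 174.927ms=3/7b +174.927ms=3/7b
3) 349.854ms=6/7b +174.927ms=3/7b
4) 524.781ms=9/7b +174.927ms=3/7b
5) 699.708ms=12/7b +174.927ms=3/7b
6) 874.636ms=15/7b +174.927ms=3/7b
7) 1049.563ms=18/7b +174.927ms=3/7b
Σ=3b of 3 (147bpm 3/8) — PASS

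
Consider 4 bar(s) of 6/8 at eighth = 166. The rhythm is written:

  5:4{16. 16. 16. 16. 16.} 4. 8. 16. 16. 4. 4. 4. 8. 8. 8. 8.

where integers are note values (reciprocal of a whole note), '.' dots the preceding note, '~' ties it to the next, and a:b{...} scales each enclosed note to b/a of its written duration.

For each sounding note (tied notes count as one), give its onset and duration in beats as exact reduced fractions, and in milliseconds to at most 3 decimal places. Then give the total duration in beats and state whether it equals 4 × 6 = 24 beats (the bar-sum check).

1) 0.0ms=0b +216.867ms=3/5b
2) 216.867ms=3/5b +216.867ms=3/5b
3) 433.735ms=6/5b +216.867ms=3/5b
4) 650.602ms=9/5b +216.867ms=3/5b
5) 867.47ms=12/5b +216.867ms=3/5b
6) 1084.337ms=3b +1084.337ms=3b
7) 2168.675ms=6b +542.169ms=3/2b
8) 2710.843ms=15/2b +271.084ms=3/4b
9) 2981.928ms=33/4b +271.084ms=3/4b
10) 3253.012ms=9b +1084.337ms=3b
11) 4337.349ms=12b +1084.337ms=3b
12) 5421.687ms=15b +1084.337ms=3b
13) 6506.024ms=18b +542.169ms=3/2b
14) 7048.193ms=39/2b +542.169ms=3/2b
15) 7590.361ms=21b +542.169ms=3/2b
16) 8132.53ms=45/2b +542.169ms=3/2b
Σ=24b of 24 (166bpm 6/8) — PASS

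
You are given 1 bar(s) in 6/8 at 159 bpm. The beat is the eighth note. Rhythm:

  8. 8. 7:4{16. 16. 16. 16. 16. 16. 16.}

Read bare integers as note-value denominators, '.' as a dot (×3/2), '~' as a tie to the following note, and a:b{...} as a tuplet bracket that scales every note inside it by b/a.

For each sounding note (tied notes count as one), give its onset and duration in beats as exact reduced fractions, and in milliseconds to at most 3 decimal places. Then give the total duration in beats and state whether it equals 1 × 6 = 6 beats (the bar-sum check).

1) 0.0ms=0b +566.038ms=3/2b
2) 566.038ms=3/2b +566.038ms=3/2b
3) 1132.075ms=3b +161.725ms=3/7b
4) 1293.801ms=24/7b +161.725ms=3/7b
5) 1455.526ms=27/7b +161.725ms=3/7b
6) 1617.251ms=30/7b +161.725ms=3/7b
7) 1778.976ms=33/7b +161.725ms=3/7b
8) 1940.701ms=36/7b +161.725ms=3/7b
9) 2102.426ms=39/7b +161.725ms=3/7b
Σ=6b of 6 (159bpm 6/8) — PASS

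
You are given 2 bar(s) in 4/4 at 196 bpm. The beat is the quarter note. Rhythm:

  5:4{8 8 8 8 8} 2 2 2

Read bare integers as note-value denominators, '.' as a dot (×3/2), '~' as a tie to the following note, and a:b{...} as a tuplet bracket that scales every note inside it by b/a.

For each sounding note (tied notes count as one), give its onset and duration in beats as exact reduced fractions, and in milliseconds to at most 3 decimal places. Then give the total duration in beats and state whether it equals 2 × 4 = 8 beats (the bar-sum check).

1) 0.0ms=0b +122.449ms=2/5b
2) 122.449ms=2/5b +122.449ms=2/5b
3) 244.898ms=4/5b +122.449ms=2/5b
4) 367.347ms=6/5b +122.449ms=2/5b
5) 489.796ms=8/5b +122.449ms=2/5b
6) 612.245ms=2b +612.245ms=2b
7) 1224.49ms=4b +612.245ms=2b
8) 1836.735ms=6b +612.245ms=2b
Σ=8b of 8 (196bpm 4/4) — PASS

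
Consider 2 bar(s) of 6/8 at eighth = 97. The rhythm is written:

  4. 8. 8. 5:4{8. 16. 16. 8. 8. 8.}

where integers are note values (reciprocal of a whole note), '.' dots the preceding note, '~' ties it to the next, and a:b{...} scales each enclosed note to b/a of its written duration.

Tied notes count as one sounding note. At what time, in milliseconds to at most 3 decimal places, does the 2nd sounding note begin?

1. 0.0ms @ 0 + 1855.67ms (3)
2. 1855.67ms @ 3 + 927.835ms (3/2)
3. 2783.505ms @ 9/2 + 927.835ms (3/2)
4. 3711.34ms @ 6 + 742.268ms (6/5)
5. 4453.608ms @ 36/5 + 371.134ms (3/5)
6. 4824.742ms @ 39/5 + 371.134ms (3/5)
7. 5195.876ms @ 42/5 + 742.268ms (6/5)
8. 5938.144ms @ 48/5 + 742.268ms (6/5)
9. 6680.412ms @ 54/5 + 742.268ms (6/5)

note 2 onset = 3b = 1855.67ms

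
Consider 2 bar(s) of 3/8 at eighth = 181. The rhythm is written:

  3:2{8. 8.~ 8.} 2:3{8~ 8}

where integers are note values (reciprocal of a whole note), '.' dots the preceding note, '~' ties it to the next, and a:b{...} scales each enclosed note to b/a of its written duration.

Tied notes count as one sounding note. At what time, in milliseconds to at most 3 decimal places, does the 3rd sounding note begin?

1. 0.0ms @ 0 + 331.492ms (1)
2. 331.492ms @ 1 + 662.983ms (2)
3. 994.475ms @ 3 + 994.475ms (3)

note 3 onset = 3b = 994.475ms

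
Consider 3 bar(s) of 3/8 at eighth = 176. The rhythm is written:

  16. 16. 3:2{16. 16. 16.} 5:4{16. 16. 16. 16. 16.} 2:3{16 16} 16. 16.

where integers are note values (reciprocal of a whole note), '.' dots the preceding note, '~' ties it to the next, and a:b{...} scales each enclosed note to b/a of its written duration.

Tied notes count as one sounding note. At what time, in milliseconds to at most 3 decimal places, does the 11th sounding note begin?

note 11 onset = 6b = 2045.455ms

1. 0.0ms @ 0 + 255.682ms (3/4)
2. 255.682ms @ 3/4 + 255.682ms (3/4)
3. 511.364ms @ 3/2 + 170.455ms (1/2)
4. 681.818ms @ 2 + 170.455ms (1/2)
5. 852.273ms @ 5/2 + 170.455ms (1/2)
6. 1022.727ms @ 3 + 204.545ms (3/5)
7. 1227.273ms @ 18/5 + 204.545ms (3/5)
8. 1431.818ms @ 21/5 + 204.545ms (3/5)
9. 1636.364ms @ 24/5 + 204.545ms (3/5)
10. 1840.909ms @ 27/5 + 204.545ms (3/5)
11. 2045.455ms @ 6 + 255.682ms (3/4)
12. 2301.136ms @ 27/4 + 255.682ms (3/4)
13. 2556.818ms @ 15/2 + 255.682ms (3/4)
14. 2812.5ms @ 33/4 + 255.682ms (3/4)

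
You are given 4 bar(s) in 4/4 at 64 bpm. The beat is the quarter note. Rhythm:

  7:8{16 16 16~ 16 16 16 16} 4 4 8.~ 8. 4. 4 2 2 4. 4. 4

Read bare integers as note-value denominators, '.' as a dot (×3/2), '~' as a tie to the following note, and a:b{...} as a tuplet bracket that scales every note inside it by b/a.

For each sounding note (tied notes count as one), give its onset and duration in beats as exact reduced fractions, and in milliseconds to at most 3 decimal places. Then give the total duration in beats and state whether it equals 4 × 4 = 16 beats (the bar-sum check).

1) 0.0ms=0b +267.857ms=2/7b
2) 267.857ms=2/7b +267.857ms=2/7b
3) 535.714ms=4/7b +535.714ms=4/7b
4) 1071.429ms=8/7b +267.857ms=2/7b
5) 1339.286ms=10/7b +267.857ms=2/7b
6) 1607.143ms=12/7b +267.857ms=2/7b
7) 1875.0ms=2b +937.5ms=1b
8) 2812.5ms=3b +937.5ms=1b
9) 3750.0ms=4b +1406.25ms=3/2b
10) 5156.25ms=11/2b +1406.25ms=3/2b
11) 6562.5ms=7b +937.5ms=1b
12) 7500.0ms=8b +1875.0ms=2b
13) 9375.0ms=10b +1875.0ms=2b
14) 11250.0ms=12b +1406.25ms=3/2b
15) 12656.25ms=27/2b +1406.25ms=3/2b
16) 14062.5ms=15b +937.5ms=1b
Σ=16b of 16 (64bpm 4/4) — PASS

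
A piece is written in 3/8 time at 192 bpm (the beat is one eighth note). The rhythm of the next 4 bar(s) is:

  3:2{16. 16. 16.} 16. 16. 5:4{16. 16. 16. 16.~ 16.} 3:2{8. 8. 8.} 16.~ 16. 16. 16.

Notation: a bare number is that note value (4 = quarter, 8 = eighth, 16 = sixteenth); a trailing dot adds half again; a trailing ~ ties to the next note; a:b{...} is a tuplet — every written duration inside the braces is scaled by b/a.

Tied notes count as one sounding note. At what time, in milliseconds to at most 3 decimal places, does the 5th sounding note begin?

note 5 onset = 9/4b = 703.125ms

1. 0.0ms @ 0 + 156.25ms (1/2)
2. 156.25ms @ 1/2 + 156.25ms (1/2)
3. 312.5ms @ 1 + 156.25ms (1/2)
4. 468.75ms @ 3/2 + 234.375ms (3/4)
5. 703.125ms @ 9/4 + 234.375ms (3/4)
6. 937.5ms @ 3 + 187.5ms (3/5)
7. 1125.0ms @ 18/5 + 187.5ms (3/5)
8. 1312.5ms @ 21/5 + 187.5ms (3/5)
9. 1500.0ms @ 24/5 + 375.0ms (6/5)
10. 1875.0ms @ 6 + 312.5ms (1)
11. 2187.5ms @ 7 + 312.5ms (1)
12. 2500.0ms @ 8 + 312.5ms (1)
13. 2812.5ms @ 9 + 468.75ms (3/2)
14. 3281.25ms @ 21/2 + 234.375ms (3/4)
15. 3515.625ms @ 45/4 + 234.375ms (3/4)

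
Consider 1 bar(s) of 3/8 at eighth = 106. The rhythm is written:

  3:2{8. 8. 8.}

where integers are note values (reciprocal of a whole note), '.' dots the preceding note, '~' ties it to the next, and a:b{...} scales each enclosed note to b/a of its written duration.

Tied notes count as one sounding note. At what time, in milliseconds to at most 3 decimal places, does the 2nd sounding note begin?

1. 0.0ms @ 0 + 566.038ms (1)
2. 566.038ms @ 1 + 566.038ms (1)
3. 1132.075ms @ 2 + 566.038ms (1)

note 2 onset = 1b = 566.038ms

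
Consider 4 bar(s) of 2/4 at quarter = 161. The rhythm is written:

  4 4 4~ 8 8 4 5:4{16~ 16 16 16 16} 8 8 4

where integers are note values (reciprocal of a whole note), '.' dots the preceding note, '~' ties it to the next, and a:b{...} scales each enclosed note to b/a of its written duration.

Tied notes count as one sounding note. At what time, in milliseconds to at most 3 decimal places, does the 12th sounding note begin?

1. 0.0ms @ 0 + 372.671ms (1)
2. 372.671ms @ 1 + 372.671ms (1)
3. 745.342ms @ 2 + 559.006ms (3/2)
4. 1304.348ms @ 7/2 + 186.335ms (1/2)
5. 1490.683ms @ 4 + 372.671ms (1)
6. 1863.354ms @ 5 + 149.068ms (2/5)
7. 2012.422ms @ 27/5 + 74.534ms (1/5)
8. 2086.957ms @ 28/5 + 74.534ms (1/5)
9. 2161.491ms @ 29/5 + 74.534ms (1/5)
10. 2236.025ms @ 6 + 186.335ms (1/2)
11. 2422.36ms @ 13/2 + 186.335ms (1/2)
12. 2608.696ms @ 7 + 372.671ms (1)

note 12 onset = 7b = 2608.696ms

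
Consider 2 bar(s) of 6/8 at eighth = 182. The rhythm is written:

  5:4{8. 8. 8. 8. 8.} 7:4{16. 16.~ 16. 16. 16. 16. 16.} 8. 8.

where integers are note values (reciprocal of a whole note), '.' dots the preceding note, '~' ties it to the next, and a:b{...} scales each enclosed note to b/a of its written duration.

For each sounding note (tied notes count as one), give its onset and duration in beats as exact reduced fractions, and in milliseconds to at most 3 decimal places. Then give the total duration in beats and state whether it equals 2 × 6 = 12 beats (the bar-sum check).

1) 0.0ms=0b +395.604ms=6/5b
2) 395.604ms=6/5b +395.604ms=6/5b
3) 791.209ms=12/5b +395.604ms=6/5b
4) 1186.813ms=18/5b +395.604ms=6/5b
5) 1582.418ms=24/5b +395.604ms=6/5b
6) 1978.022ms=6b +141.287ms=3/7b
7) 2119.309ms=45/7b +282.575ms=6/7b
8) 2401.884ms=51/7b +141.287ms=3/7b
9) 2543.171ms=54/7b +141.287ms=3/7b
10) 2684.458ms=57/7b +141.287ms=3/7b
11) 2825.746ms=60/7b +141.287ms=3/7b
12) 2967.033ms=9b +494.505ms=3/2b
13) 3461.538ms=21/2b +494.505ms=3/2b
Σ=12b of 12 (182bpm 6/8) — PASS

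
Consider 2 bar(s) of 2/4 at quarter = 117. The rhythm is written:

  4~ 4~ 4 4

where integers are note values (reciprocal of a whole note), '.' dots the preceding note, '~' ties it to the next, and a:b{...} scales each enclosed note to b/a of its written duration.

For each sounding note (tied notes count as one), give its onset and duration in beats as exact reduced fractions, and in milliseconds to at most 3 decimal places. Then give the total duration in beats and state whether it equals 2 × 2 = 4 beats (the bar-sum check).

1) 0.0ms=0b +1538.462ms=3b
2) 1538.462ms=3b +512.821ms=1b
Σ=4b of 4 (117bpm 2/4) — PASS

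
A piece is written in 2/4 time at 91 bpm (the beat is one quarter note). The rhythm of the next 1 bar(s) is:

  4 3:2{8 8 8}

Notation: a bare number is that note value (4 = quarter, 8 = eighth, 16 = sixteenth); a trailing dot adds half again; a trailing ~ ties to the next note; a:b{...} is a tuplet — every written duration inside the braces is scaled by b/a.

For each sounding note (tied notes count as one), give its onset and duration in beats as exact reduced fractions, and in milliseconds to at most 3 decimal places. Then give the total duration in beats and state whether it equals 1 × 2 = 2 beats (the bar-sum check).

1) 0.0ms=0b +659.341ms=1b
2) 659.341ms=1b +219.78ms=1/3b
3) 879.121ms=4/3b +219.78ms=1/3b
4) 1098.901ms=5/3b +219.78ms=1/3b
Σ=2b of 2 (91bpm 2/4) — PASS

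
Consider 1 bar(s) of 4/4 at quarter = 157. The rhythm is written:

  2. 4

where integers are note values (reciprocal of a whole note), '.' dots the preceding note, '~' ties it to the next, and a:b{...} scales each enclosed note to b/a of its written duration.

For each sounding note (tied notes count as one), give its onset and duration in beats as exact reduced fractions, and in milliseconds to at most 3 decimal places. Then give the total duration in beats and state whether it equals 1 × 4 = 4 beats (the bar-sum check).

1) 0.0ms=0b +1146.497ms=3b
2) 1146.497ms=3b +382.166ms=1b
Σ=4b of 4 (157bpm 4/4) — PASS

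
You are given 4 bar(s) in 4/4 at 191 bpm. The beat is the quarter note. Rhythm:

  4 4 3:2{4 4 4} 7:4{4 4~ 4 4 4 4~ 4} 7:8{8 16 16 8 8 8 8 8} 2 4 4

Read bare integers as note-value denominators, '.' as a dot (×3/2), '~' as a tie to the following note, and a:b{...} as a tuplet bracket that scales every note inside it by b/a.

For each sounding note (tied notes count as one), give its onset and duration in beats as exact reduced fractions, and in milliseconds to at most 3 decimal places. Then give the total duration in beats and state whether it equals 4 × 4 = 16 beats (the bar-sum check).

1) 0.0ms=0b +314.136ms=1b
2) 314.136ms=1b +314.136ms=1b
3) 628.272ms=2b +209.424ms=2/3b
4) 837.696ms=8/3b +209.424ms=2/3b
5) 1047.12ms=10/3b +209.424ms=2/3b
6) 1256.545ms=4b +179.506ms=4/7b
7) 1436.051ms=32/7b +359.013ms=8/7b
8) 1795.064ms=40/7b +179.506ms=4/7b
9) 1974.57ms=44/7b +179.506ms=4/7b
10) 2154.076ms=48/7b +359.013ms=8/7b
11) 2513.089ms=8b +179.506ms=4/7b
12) 2692.595ms=60/7b +89.753ms=2/7b
13) 2782.349ms=62/7b +89.753ms=2/7b
14) 2872.102ms=64/7b +179.506ms=4/7b
15) 3051.608ms=68/7b +179.506ms=4/7b
16) 3231.114ms=72/7b +179.506ms=4/7b
17) 3410.621ms=76/7b +179.506ms=4/7b
18) 3590.127ms=80/7b +179.506ms=4/7b
19) 3769.634ms=12b +628.272ms=2b
20) 4397.906ms=14b +314.136ms=1b
21) 4712.042ms=15b +314.136ms=1b
Σ=16b of 16 (191bpm 4/4) — PASS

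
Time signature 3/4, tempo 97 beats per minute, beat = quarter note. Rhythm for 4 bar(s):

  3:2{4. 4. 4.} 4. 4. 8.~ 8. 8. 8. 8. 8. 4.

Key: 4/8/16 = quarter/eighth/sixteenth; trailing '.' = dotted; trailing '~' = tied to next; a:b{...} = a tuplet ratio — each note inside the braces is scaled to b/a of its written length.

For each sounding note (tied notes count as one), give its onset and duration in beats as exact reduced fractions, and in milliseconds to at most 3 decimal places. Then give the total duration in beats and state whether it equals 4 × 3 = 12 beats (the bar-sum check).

1) 0.0ms=0b +618.557ms=1b
2) 618.557ms=1b +618.557ms=1b
3) 1237.113ms=2b +618.557ms=1b
4) 1855.67ms=3b +927.835ms=3/2b
5) 2783.505ms=9/2b +927.835ms=3/2b
6) 3711.34ms=6b +927.835ms=3/2b
7) 4639.175ms=15/2b +463.918ms=3/4b
8) 5103.093ms=33/4b +463.918ms=3/4b
9) 5567.01ms=9b +463.918ms=3/4b
10) 6030.928ms=39/4b +463.918ms=3/4b
11) 6494.845ms=21/2b +927.835ms=3/2b
Σ=12b of 12 (97bpm 3/4) — PASS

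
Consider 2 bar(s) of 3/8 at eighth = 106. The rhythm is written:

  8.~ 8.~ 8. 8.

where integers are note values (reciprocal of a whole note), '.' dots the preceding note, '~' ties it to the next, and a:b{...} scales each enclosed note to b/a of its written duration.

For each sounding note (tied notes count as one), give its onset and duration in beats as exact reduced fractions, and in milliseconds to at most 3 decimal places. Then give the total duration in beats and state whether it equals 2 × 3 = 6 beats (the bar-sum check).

1) 0.0ms=0b +2547.17ms=9/2b
2) 2547.17ms=9/2b +849.057ms=3/2b
Σ=6b of 6 (106bpm 3/8) — PASS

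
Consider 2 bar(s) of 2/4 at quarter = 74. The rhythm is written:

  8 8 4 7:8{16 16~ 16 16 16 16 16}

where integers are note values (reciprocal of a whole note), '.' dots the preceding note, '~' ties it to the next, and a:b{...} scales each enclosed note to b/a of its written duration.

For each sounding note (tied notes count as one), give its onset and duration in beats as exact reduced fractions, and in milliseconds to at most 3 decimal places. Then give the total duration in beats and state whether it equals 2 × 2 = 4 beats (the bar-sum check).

1) 0.0ms=0b +405.405ms=1/2b
2) 405.405ms=1/2b +405.405ms=1/2b
3) 810.811ms=1b +810.811ms=1b
4) 1621.622ms=2b +231.66ms=2/7b
5) 1853.282ms=16/7b +463.32ms=4/7b
6) 2316.602ms=20/7b +231.66ms=2/7b
7) 2548.263ms=22/7b +231.66ms=2/7b
8) 2779.923ms=24/7b +231.66ms=2/7b
9) 3011.583ms=26/7b +231.66ms=2/7b
Σ=4b of 4 (74bpm 2/4) — PASS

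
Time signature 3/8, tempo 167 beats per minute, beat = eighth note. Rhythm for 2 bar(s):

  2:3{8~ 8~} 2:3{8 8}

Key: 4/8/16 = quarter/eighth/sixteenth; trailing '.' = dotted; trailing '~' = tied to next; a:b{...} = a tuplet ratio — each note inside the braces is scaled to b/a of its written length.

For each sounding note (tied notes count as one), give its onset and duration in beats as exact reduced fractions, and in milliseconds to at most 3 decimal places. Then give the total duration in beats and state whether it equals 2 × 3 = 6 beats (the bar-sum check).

1) 0.0ms=0b +1616.766ms=9/2b
2) 1616.766ms=9/2b +538.922ms=3/2b
Σ=6b of 6 (167bpm 3/8) — PASS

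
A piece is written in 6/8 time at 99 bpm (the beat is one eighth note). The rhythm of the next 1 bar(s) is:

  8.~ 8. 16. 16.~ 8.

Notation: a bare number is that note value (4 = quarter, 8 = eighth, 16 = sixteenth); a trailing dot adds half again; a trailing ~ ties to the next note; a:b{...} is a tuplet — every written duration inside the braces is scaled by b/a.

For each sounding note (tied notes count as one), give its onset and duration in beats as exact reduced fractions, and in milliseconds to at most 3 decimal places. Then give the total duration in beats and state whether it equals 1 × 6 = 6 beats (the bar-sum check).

1) 0.0ms=0b +1818.182ms=3b
2) 1818.182ms=3b +454.545ms=3/4b
3) 2272.727ms=15/4b +1363.636ms=9/4b
Σ=6b of 6 (99bpm 6/8) — PASS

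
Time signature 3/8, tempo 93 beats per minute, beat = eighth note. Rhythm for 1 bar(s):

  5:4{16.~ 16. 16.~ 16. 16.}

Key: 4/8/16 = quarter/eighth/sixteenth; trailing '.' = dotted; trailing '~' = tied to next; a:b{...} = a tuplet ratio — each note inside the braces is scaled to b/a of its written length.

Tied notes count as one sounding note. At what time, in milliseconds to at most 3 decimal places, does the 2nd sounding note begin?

note 2 onset = 6/5b = 774.194ms

1. 0.0ms @ 0 + 774.194ms (6/5)
2. 774.194ms @ 6/5 + 774.194ms (6/5)
3. 1548.387ms @ 12/5 + 387.097ms (3/5)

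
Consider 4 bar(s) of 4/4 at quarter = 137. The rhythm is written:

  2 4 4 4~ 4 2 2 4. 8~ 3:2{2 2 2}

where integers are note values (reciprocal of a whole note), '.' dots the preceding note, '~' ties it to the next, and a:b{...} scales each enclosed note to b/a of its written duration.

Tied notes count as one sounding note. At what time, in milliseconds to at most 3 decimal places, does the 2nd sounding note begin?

note 2 onset = 2b = 875.912ms

1. 0.0ms @ 0 + 875.912ms (2)
2. 875.912ms @ 2 + 437.956ms (1)
3. 1313.869ms @ 3 + 437.956ms (1)
4. 1751.825ms @ 4 + 875.912ms (2)
5. 2627.737ms @ 6 + 875.912ms (2)
6. 3503.65ms @ 8 + 875.912ms (2)
7. 4379.562ms @ 10 + 656.934ms (3/2)
8. 5036.496ms @ 23/2 + 802.92ms (11/6)
9. 5839.416ms @ 40/3 + 583.942ms (4/3)
10. 6423.358ms @ 44/3 + 583.942ms (4/3)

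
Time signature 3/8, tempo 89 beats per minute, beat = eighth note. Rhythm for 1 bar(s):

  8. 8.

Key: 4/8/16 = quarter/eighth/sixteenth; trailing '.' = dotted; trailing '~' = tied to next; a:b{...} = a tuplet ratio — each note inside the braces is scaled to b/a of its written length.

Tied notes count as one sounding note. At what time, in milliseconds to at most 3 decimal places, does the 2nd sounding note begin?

note 2 onset = 3/2b = 1011.236ms

1. 0.0ms @ 0 + 1011.236ms (3/2)
2. 1011.236ms @ 3/2 + 1011.236ms (3/2)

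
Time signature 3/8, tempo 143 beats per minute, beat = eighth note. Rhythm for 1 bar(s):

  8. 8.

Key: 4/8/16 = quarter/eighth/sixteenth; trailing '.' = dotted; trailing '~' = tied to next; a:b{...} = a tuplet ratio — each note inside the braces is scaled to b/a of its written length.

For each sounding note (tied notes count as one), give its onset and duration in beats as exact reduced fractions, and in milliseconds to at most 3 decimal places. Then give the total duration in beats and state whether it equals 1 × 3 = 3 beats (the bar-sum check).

1) 0.0ms=0b +629.371ms=3/2b
2) 629.371ms=3/2b +629.371ms=3/2b
Σ=3b of 3 (143bpm 3/8) — PASS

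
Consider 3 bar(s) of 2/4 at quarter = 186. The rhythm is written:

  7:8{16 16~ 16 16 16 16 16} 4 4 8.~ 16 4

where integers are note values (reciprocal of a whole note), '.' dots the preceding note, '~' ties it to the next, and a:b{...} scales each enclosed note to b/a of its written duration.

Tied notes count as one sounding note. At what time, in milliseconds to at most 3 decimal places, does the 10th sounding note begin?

note 10 onset = 5b = 1612.903ms

1. 0.0ms @ 0 + 92.166ms (2/7)
2. 92.166ms @ 2/7 + 184.332ms (4/7)
3. 276.498ms @ 6/7 + 92.166ms (2/7)
4. 368.664ms @ 8/7 + 92.166ms (2/7)
5. 460.829ms @ 10/7 + 92.166ms (2/7)
6. 552.995ms @ 12/7 + 92.166ms (2/7)
7. 645.161ms @ 2 + 322.581ms (1)
8. 967.742ms @ 3 + 322.581ms (1)
9. 1290.323ms @ 4 + 322.581ms (1)
10. 1612.903ms @ 5 + 322.581ms (1)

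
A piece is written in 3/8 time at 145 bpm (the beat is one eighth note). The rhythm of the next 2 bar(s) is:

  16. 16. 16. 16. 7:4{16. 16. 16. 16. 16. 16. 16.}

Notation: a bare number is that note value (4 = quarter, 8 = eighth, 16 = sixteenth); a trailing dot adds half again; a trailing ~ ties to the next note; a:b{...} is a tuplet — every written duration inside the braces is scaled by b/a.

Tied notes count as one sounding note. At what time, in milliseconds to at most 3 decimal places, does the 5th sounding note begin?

1. 0.0ms @ 0 + 310.345ms (3/4)
2. 310.345ms @ 3/4 + 310.345ms (3/4)
3. 620.69ms @ 3/2 + 310.345ms (3/4)
4. 931.034ms @ 9/4 + 310.345ms (3/4)
5. 1241.379ms @ 3 + 177.34ms (3/7)
6. 1418.719ms @ 24/7 + 177.34ms (3/7)
7. 1596.059ms @ 27/7 + 177.34ms (3/7)
8. 1773.399ms @ 30/7 + 177.34ms (3/7)
9. 1950.739ms @ 33/7 + 177.34ms (3/7)
10. 2128.079ms @ 36/7 + 177.34ms (3/7)
11. 2305.419ms @ 39/7 + 177.34ms (3/7)

note 5 onset = 3b = 1241.379ms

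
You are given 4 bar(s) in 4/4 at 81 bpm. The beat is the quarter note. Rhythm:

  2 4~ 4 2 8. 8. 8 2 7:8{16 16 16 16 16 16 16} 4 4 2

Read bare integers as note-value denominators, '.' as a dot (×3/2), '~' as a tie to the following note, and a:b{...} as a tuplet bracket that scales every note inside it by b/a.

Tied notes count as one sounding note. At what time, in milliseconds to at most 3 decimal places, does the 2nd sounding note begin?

note 2 onset = 2b = 1481.481ms

1. 0.0ms @ 0 + 1481.481ms (2)
2. 1481.481ms @ 2 + 1481.481ms (2)
3. 2962.963ms @ 4 + 1481.481ms (2)
4. 4444.444ms @ 6 + 555.556ms (3/4)
5. 5000.0ms @ 27/4 + 555.556ms (3/4)
6. 5555.556ms @ 15/2 + 370.37ms (1/2)
7. 5925.926ms @ 8 + 1481.481ms (2)
8. 7407.407ms @ 10 + 211.64ms (2/7)
9. 7619.048ms @ 72/7 + 211.64ms (2/7)
10. 7830.688ms @ 74/7 + 211.64ms (2/7)
11. 8042.328ms @ 76/7 + 211.64ms (2/7)
12. 8253.968ms @ 78/7 + 211.64ms (2/7)
13. 8465.608ms @ 80/7 + 211.64ms (2/7)
14. 8677.249ms @ 82/7 + 211.64ms (2/7)
15. 8888.889ms @ 12 + 740.741ms (1)
16. 9629.63ms @ 13 + 740.741ms (1)
17. 10370.37ms @ 14 + 1481.481ms (2)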